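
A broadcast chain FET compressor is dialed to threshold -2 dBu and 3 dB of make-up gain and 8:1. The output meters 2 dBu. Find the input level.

6 dBu

Stripping the +3 dB make-up gives -1 dBu at the gain stage.
Post-compression overshoot = -1 − (-2) = 1 dB.
Before 8:1 compression the overshoot was 1 × 8 = 8 dB, so input = -2 + 8 = 6 dBu.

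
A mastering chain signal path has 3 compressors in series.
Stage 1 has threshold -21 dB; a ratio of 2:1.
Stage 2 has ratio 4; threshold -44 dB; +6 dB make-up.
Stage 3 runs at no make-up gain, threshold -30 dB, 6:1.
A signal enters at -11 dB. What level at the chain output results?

Stage 1: -11 dB is 10 dB over -21 dB; at 2:1 that becomes 5 dB over, giving -16 dB.
Stage 2: overshoot 28 dB → 28/4 = 7 dB → -37 dB; +6 dB make-up → -31 dB.
Stage 3: below threshold (-31 ≤ -30); passes unchanged; output -31 dB.

-31 dB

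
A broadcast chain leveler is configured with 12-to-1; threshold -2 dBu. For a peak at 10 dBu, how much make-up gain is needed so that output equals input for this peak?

11 dB

Overshoot 12 dB → 12/12 = 1 dB after compression, so the compressed level is -2 + 1 = -1 dBu.
Make-up = target − compressed = 10 − (-1) = 11 dB.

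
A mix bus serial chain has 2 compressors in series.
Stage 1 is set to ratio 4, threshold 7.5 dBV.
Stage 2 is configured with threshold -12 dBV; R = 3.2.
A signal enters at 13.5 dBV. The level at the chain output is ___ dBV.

-5.4375 dBV

Stage 1: 13.5 dBV is 6 dB over 7.5 dBV; at 4:1 that becomes 1.5 dB over, giving 9 dBV.
Stage 2: 21 dB above -12 dBV, reduced 3.2:1 to 6.5625 dB above → -5.4375 dBV.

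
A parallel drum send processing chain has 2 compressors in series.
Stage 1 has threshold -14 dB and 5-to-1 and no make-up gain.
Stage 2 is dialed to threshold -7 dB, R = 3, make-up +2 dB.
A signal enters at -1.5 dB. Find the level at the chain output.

Stage 1: 12.5 dB above -14 dB, reduced 5:1 to 2.5 dB above → -11.5 dB.
Stage 2: -11.5 dB ≤ -7 dB, so stage 2 doesn't engage; make-up brings it to -9.5 dB.

-9.5 dB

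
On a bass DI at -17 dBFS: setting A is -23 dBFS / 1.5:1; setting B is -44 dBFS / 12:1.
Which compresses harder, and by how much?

A: overshoot 6 dB → output overshoot 4 dB → GR 2 dB.
B: overshoot 27 dB → output overshoot 2.25 dB → GR 24.75 dB.
B applies 22.75 dB more gain reduction.

B, by 22.75 dB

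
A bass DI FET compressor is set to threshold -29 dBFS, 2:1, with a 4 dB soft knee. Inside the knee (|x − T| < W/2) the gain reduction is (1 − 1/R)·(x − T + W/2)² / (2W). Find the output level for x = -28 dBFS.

x − T + W/2 = -28 − (-29) + 2 = 3.
GR = (1 − 1/2) × 3² / 8 = 0.5 × 9 / 8 = 0.5625 dB.
Output = -28 − 0.5625 = -28.5625 dBFS.

-28.5625 dBFS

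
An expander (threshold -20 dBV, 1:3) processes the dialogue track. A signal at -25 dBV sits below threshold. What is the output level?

Below threshold, a 1:3 expander applies gain = (3−1)×(T − x) of attenuation.
(3−1) × 5 = 10 dB, so output = -25 − 10 = -35 dBV.

-35 dBV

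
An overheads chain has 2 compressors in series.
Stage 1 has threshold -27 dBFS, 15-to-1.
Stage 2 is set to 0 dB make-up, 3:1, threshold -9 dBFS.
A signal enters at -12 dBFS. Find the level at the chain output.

-26 dBFS

Stage 1: 15 dB above -27 dBFS, reduced 15:1 to 1 dB above → -26 dBFS.
Stage 2: -26 dBFS is at or below the -9 dBFS threshold — no compression; output -26 dBFS.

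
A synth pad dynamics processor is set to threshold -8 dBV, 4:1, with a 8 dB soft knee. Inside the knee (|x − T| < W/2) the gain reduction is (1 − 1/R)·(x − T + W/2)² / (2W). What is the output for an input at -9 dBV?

x − T + W/2 = -9 − (-8) + 4 = 3.
GR = (1 − 1/4) × 3² / 16 = 0.75 × 9 / 16 = 0.421875 dB.
Output = -9 − 0.421875 = -9.421875 dBV.

-9.421875 dBV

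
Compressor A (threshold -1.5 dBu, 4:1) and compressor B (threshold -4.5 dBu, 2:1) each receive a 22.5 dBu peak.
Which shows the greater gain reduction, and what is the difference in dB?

A: GR = 24 − 24/4 = 18 dB.
B: GR = 27 − 27/2 = 13.5 dB.
Difference: 4.5 dB in favour of A.

A, by 4.5 dB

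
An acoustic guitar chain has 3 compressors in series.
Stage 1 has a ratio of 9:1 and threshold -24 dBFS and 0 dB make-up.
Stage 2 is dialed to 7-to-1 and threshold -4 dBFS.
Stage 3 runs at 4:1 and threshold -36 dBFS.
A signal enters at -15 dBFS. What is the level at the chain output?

Stage 1: 9 dB above -24 dBFS, reduced 9:1 to 1 dB above → -23 dBFS.
Stage 2: -23 dBFS ≤ -4 dBFS, so stage 2 doesn't engage; output -23 dBFS.
Stage 3: -23 dBFS is 13 dB over -36 dBFS; at 4:1 that becomes 3.25 dB over, giving -32.75 dBFS.

-32.75 dBFS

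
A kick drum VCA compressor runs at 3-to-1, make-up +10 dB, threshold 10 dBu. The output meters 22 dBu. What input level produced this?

Stripping the +10 dB make-up gives 12 dBu at the gain stage.
The compressed level sits 12 − 10 = 2 dB over threshold.
Before 3:1 compression the overshoot was 2 × 3 = 6 dB, so input = 10 + 6 = 16 dBu.

16 dBu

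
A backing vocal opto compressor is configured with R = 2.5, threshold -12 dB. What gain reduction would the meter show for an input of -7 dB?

3 dB

The signal is 5 dB above threshold.
At 2.5:1, output sits 5/2.5 = 2 dB above threshold.
Gain reduction = 5 − 2 = 3 dB.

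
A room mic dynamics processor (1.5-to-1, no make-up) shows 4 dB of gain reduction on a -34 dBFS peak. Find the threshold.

Input is 12 dB above T (since output overshoot × R = input overshoot: (-38 − T)·1.5 = -34 − T gives T = -46 dBFS).
Check: -46 + (-34 − (-46))/1.5 = -46 + 8 = -38 dBFS. ✓

-46 dBFS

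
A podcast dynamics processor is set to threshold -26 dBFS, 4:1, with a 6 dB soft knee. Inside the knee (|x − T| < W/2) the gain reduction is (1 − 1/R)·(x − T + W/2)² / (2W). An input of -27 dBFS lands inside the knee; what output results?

-27.25 dBFS

x − T + W/2 = -27 − (-26) + 3 = 2.
GR = (1 − 1/4) × 2² / 12 = 0.75 × 4 / 12 = 0.25 dB.
Output = -27 − 0.25 = -27.25 dBFS.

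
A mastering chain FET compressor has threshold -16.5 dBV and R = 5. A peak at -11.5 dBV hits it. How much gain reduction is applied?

The signal is 5 dB above threshold.
After 5:1 compression the overshoot becomes 5/5 = 1 dB.
GR = overshoot in − overshoot out = 5 − 1 = 4 dB.

4 dB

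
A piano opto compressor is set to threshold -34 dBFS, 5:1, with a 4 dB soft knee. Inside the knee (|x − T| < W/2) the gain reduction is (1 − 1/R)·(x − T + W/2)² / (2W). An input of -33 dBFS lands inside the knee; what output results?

x − T + W/2 = -33 − (-34) + 2 = 3.
GR = (1 − 1/5) × 3² / 8 = 0.8 × 9 / 8 = 0.9 dB.
Output = -33 − 0.9 = -33.9 dBFS.

-33.9 dBFS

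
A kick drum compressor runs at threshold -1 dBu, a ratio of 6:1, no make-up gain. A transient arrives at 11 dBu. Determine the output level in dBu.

1 dBu

The input is 12 dB above the -1 dBu threshold.
At 6:1 the overshoot is divided by 6, leaving 2 dB above threshold.
That puts the output at 1 dBu.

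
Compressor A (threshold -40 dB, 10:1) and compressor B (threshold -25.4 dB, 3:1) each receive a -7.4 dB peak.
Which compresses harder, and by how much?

A: GR = 32.6 − 32.6/10 = 29.34 dB.
B: GR = 18 − 18/3 = 12 dB.
A reduces 17.34 dB more.

A, by 17.34 dB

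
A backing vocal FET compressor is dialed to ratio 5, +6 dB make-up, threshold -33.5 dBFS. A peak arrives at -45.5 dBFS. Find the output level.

-45.5 dBFS is 12 dB below the -33.5 dBFS threshold, so no gain reduction is applied.
Make-up gain adds 6 dB: -45.5 + 6 = -39.5 dBFS.

-39.5 dBFS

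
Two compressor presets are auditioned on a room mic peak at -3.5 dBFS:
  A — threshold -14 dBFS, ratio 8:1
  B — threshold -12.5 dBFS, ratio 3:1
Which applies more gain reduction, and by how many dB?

A: overshoot 10.5 dB → output overshoot 1.3125 dB → GR 9.1875 dB.
B: overshoot 9 dB → output overshoot 3 dB → GR 6 dB.
A applies 3.1875 dB more gain reduction.

A, by 3.1875 dB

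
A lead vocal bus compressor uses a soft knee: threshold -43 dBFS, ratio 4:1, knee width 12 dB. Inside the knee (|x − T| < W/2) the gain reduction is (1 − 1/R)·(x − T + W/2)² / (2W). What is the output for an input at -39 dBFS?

x − T + W/2 = -39 − (-43) + 6 = 10.
GR = (1 − 1/4) × 10² / 24 = 0.75 × 100 / 24 = 3.125 dB.
Output = -39 − 3.125 = -42.125 dBFS.

-42.125 dBFS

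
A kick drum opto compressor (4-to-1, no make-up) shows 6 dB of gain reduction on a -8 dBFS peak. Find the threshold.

-16 dBFS

Gain reduction = -8 − (-14) = 6 dB; output overshoot = GR / (R − 1) = 6 / 3 = 2 dB.
Threshold = output − output overshoot = -14 − 2 = -16 dBFS.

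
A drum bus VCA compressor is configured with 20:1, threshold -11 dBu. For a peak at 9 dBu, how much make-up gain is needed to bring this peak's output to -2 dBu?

8 dB

Overshoot 20 dB → 20/20 = 1 dB after compression, so the compressed level is -11 + 1 = -10 dBu.
Make-up = target − compressed = -2 − (-10) = 8 dB.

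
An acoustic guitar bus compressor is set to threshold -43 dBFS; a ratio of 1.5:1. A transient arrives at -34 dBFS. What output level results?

The input is 9 dB above the -43 dBFS threshold.
1.5:1 compression reduces that to 9/1.5 = 6 dB over.
Output = -43 + 6 = -37 dBFS.

-37 dBFS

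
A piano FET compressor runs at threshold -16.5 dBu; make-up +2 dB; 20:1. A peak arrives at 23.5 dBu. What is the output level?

-12.5 dBu

23.5 dBu sits 40 dB over threshold.
20:1 compression reduces that to 40/20 = 2 dB over.
Output = -16.5 + 2 = -14.5 dBu; make-up adds 2 dB, giving -12.5 dBu.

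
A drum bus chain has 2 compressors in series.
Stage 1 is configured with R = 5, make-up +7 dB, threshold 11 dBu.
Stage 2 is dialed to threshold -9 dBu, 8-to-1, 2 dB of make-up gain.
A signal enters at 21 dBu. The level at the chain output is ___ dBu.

Stage 1: 21 dBu is 10 dB over 11 dBu; at 5:1 that becomes 2 dB over, giving 13 dBu; +7 dB make-up → 20 dBu.
Stage 2: 20 dBu is 29 dB over -9 dBu; at 8:1 that becomes 3.625 dB over, giving -5.375 dBu; +2 dB make-up → -3.375 dBu.

-3.375 dBu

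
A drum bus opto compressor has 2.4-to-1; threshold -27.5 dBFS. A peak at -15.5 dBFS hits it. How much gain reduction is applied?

The signal is 12 dB above threshold.
A 2.4:1 ratio leaves 5 dB of that excess.
So the signal is attenuated by 12 − 5 = 7 dB.

7 dB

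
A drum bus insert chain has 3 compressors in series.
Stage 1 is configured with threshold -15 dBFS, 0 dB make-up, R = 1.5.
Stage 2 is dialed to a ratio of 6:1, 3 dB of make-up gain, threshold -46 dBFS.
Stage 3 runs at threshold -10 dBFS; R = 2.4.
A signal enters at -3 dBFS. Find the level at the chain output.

Stage 1: 12 dB above -15 dBFS, reduced 1.5:1 to 8 dB above → -7 dBFS.
Stage 2: -7 dBFS is 39 dB over -46 dBFS; at 6:1 that becomes 6.5 dB over, giving -39.5 dBFS; +3 dB make-up → -36.5 dBFS.
Stage 3: below threshold (-36.5 ≤ -10); passes unchanged; output -36.5 dBFS.

-36.5 dBFS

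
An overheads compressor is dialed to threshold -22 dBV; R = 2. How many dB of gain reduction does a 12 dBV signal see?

12 dBV exceeds the threshold by 34 dB.
After 2:1 compression the overshoot becomes 34/2 = 17 dB.
So the signal is attenuated by 34 − 17 = 17 dB.

17 dB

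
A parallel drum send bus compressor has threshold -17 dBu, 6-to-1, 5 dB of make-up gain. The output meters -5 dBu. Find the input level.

Stripping the +5 dB make-up gives -10 dBu at the gain stage.
The compressed level sits -10 − (-17) = 7 dB over threshold.
Input overshoot = R × output overshoot = 42 dB → input = -17 + 42 = 25 dBu.

25 dBu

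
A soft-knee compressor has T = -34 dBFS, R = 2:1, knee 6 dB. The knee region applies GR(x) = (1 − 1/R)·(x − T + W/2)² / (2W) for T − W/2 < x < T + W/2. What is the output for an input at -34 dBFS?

-34.375 dBFS

x − T + W/2 = -34 − (-34) + 3 = 3.
GR = (1 − 1/2) × 3² / 12 = 0.5 × 9 / 12 = 0.375 dB.
Output = -34 − 0.375 = -34.375 dBFS.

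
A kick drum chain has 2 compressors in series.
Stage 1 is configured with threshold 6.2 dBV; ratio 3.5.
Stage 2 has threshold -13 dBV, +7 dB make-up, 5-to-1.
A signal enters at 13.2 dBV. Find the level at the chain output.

-1.76 dBV

Stage 1: overshoot 7 dB → 7/3.5 = 2 dB → 8.2 dBV.
Stage 2: 8.2 dBV is 21.2 dB over -13 dBV; at 5:1 that becomes 4.24 dB over, giving -8.76 dBV; +7 dB make-up → -1.76 dBV.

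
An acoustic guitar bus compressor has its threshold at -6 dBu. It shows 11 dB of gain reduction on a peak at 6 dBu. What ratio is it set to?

12:1

Input overshoot = 6 − (-6) = 12 dB.
Output overshoot = 12 − 11 = 1 dB.
Ratio = input overshoot / output overshoot = 12 / 1 = 12.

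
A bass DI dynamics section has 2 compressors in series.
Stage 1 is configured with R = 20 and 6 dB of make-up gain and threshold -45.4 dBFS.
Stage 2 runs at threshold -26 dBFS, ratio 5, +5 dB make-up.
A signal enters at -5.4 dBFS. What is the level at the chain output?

-32.4 dBFS

Stage 1: -5.4 dBFS is 40 dB over -45.4 dBFS; at 20:1 that becomes 2 dB over, giving -43.4 dBFS; +6 dB make-up → -37.4 dBFS.
Stage 2: -37.4 dBFS ≤ -26 dBFS, so stage 2 doesn't engage; make-up brings it to -32.4 dBFS.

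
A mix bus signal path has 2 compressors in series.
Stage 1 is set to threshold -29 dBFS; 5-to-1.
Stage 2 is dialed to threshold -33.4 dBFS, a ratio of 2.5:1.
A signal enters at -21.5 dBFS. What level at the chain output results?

-31.04 dBFS

Stage 1: 7.5 dB above -29 dBFS, reduced 5:1 to 1.5 dB above → -27.5 dBFS.
Stage 2: -27.5 dBFS is 5.9 dB over -33.4 dBFS; at 2.5:1 that becomes 2.36 dB over, giving -31.04 dBFS.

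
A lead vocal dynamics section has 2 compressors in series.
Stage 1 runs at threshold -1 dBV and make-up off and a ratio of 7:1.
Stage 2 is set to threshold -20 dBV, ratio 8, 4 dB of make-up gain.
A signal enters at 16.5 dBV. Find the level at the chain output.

-13.3125 dBV

Stage 1: overshoot 17.5 dB → 17.5/7 = 2.5 dB → 1.5 dBV.
Stage 2: 21.5 dB above -20 dBV, reduced 8:1 to 2.6875 dB above → -17.3125 dBV; +4 dB make-up → -13.3125 dBV.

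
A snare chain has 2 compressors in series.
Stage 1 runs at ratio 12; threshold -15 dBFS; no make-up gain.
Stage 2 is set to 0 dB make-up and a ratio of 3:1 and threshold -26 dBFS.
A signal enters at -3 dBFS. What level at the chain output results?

Stage 1: -3 dBFS is 12 dB over -15 dBFS; at 12:1 that becomes 1 dB over, giving -14 dBFS.
Stage 2: 12 dB above -26 dBFS, reduced 3:1 to 4 dB above → -22 dBFS.

-22 dBFS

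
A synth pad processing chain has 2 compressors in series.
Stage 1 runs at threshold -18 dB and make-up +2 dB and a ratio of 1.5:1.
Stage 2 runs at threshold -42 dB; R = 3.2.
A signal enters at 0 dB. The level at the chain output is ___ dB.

-30.125 dB

Stage 1: 0 dB is 18 dB over -18 dB; at 1.5:1 that becomes 12 dB over, giving -6 dB; +2 dB make-up → -4 dB.
Stage 2: 38 dB above -42 dB, reduced 3.2:1 to 11.875 dB above → -30.125 dB.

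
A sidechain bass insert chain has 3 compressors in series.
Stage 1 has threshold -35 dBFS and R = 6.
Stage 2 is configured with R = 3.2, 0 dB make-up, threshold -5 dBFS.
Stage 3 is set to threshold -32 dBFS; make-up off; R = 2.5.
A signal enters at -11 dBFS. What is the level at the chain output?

Stage 1: 24 dB above -35 dBFS, reduced 6:1 to 4 dB above → -31 dBFS.
Stage 2: -31 dBFS ≤ -5 dBFS, so stage 2 doesn't engage; output -31 dBFS.
Stage 3: 1 dB above -32 dBFS, reduced 2.5:1 to 0.4 dB above → -31.6 dBFS.

-31.6 dBFS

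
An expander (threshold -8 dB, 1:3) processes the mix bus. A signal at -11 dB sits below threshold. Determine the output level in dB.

The input is 3 dB below the -8 dB threshold.
A 1:3 expander multiplies undershoot by 3: 3 × 3 = 9 dB below threshold.
Output = -8 − 9 = -17 dB.

-17 dB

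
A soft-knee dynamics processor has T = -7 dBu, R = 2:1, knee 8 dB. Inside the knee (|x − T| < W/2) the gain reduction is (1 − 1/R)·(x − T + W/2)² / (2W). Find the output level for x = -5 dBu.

x − T + W/2 = -5 − (-7) + 4 = 6.
GR = (1 − 1/2) × 6² / 16 = 0.5 × 36 / 16 = 1.125 dB.
Output = -5 − 1.125 = -6.125 dBu.

-6.125 dBu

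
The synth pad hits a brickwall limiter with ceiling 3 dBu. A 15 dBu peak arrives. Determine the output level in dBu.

The limiter clamps the peak to its 3 dBu ceiling.

3 dBu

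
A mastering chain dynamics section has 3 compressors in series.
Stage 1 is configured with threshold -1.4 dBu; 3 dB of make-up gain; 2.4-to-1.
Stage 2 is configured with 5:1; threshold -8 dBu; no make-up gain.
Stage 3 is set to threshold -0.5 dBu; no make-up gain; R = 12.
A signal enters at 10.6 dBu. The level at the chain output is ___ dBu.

Stage 1: 10.6 dBu is 12 dB over -1.4 dBu; at 2.4:1 that becomes 5 dB over, giving 3.6 dBu; +3 dB make-up → 6.6 dBu.
Stage 2: 14.6 dB above -8 dBu, reduced 5:1 to 2.92 dB above → -5.08 dBu.
Stage 3: below threshold (-5.08 ≤ -0.5); passes unchanged; output -5.08 dBu.

-5.08 dBu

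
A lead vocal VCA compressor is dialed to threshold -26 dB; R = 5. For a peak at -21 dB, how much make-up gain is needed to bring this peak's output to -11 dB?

14 dB

The peak compresses to -26 + 5/5 = -25 dB.
To reach -11 dB requires -11 − (-25) = 14 dB of make-up.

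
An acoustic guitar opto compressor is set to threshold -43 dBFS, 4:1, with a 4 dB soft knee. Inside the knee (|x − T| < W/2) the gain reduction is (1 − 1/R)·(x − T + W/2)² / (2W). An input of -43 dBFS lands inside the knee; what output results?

-43.375 dBFS

x − T + W/2 = -43 − (-43) + 2 = 2.
GR = (1 − 1/4) × 2² / 8 = 0.75 × 4 / 8 = 0.375 dB.
Output = -43 − 0.375 = -43.375 dBFS.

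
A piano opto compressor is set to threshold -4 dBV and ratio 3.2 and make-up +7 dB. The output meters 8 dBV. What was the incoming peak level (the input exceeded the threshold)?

Before make-up, the level was 8 − 7 = 1 dBV.
Post-compression overshoot = 1 − (-4) = 5 dB.
Undo the ratio: input overshoot = 5 × 3.2 = 16 dB, giving input = 12 dBV.

12 dBV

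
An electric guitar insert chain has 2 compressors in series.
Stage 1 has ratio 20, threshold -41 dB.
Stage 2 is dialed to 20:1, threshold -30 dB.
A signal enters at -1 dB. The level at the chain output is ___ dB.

-39 dB

Stage 1: 40 dB above -41 dB, reduced 20:1 to 2 dB above → -39 dB.
Stage 2: below threshold (-39 ≤ -30); passes unchanged; output -39 dB.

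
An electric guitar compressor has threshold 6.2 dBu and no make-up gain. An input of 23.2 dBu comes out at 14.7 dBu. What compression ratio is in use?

2:1

Input overshoot = 23.2 − 6.2 = 17 dB; output overshoot = 14.7 − 6.2 = 8.5 dB.
Ratio = 17 / 8.5 = 2.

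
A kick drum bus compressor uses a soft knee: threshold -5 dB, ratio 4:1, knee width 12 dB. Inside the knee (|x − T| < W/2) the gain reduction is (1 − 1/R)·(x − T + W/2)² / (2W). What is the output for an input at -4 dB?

-5.53125 dB

x − T + W/2 = -4 − (-5) + 6 = 7.
GR = (1 − 1/4) × 7² / 24 = 0.75 × 49 / 24 = 1.53125 dB.
Output = -4 − 1.53125 = -5.53125 dB.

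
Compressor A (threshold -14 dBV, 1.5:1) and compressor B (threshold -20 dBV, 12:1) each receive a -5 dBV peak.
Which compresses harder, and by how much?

B, by 10.75 dB

A: 9 dB over, compressed to 6 dB over, so 3 dB of GR.
B: 15 dB over, compressed to 1.25 dB over, so 13.75 dB of GR.
Difference: 10.75 dB in favour of B.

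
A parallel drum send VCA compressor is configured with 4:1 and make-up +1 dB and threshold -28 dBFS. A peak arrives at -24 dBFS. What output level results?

-26 dBFS

Overshoot: -24 − (-28) = 4 dB.
4:1 compression reduces that to 4/4 = 1 dB over.
That puts the output at -27 dBFS; make-up adds 1 dB, giving -26 dBFS.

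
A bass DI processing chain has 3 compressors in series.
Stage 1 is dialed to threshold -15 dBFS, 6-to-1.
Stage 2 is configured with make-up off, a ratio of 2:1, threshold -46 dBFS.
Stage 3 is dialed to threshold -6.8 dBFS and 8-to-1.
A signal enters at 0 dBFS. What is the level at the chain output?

-29.25 dBFS

Stage 1: overshoot 15 dB → 15/6 = 2.5 dB → -12.5 dBFS.
Stage 2: -12.5 dBFS is 33.5 dB over -46 dBFS; at 2:1 that becomes 16.75 dB over, giving -29.25 dBFS.
Stage 3: -29.25 dBFS is at or below the -6.8 dBFS threshold — no compression; output -29.25 dBFS.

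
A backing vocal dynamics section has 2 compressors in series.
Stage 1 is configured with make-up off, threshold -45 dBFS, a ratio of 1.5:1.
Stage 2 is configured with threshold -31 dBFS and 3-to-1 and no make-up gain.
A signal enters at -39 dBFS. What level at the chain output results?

Stage 1: 6 dB above -45 dBFS, reduced 1.5:1 to 4 dB above → -41 dBFS.
Stage 2: below threshold (-41 ≤ -31); passes unchanged; output -41 dBFS.

-41 dBFS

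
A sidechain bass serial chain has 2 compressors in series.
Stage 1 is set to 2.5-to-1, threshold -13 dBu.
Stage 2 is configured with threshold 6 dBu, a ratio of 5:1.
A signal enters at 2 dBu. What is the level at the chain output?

-7 dBu

Stage 1: 15 dB above -13 dBu, reduced 2.5:1 to 6 dB above → -7 dBu.
Stage 2: -7 dBu ≤ 6 dBu, so stage 2 doesn't engage; output -7 dBu.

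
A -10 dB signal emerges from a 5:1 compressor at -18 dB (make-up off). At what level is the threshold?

Let T be the threshold. Output overshoot = (input overshoot)/R, so -18 − T = (-10 − T)/5.
5·(-18 − T) = -10 − T → 4·T = -90 − (-10) = -80.
T = -80/4 = -20 dB.

-20 dB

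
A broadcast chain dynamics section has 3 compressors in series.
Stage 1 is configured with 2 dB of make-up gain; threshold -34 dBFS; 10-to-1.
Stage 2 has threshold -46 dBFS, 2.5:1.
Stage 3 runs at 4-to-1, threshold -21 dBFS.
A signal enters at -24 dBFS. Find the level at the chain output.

Stage 1: -24 dBFS is 10 dB over -34 dBFS; at 10:1 that becomes 1 dB over, giving -33 dBFS; +2 dB make-up → -31 dBFS.
Stage 2: -31 dBFS is 15 dB over -46 dBFS; at 2.5:1 that becomes 6 dB over, giving -40 dBFS.
Stage 3: -40 dBFS ≤ -21 dBFS, so stage 3 doesn't engage; output -40 dBFS.

-40 dBFS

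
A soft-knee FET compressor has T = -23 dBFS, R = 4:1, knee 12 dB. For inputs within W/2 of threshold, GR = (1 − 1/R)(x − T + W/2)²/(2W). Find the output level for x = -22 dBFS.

-23.53125 dBFS

x − T + W/2 = -22 − (-23) + 6 = 7.
GR = (1 − 1/4) × 7² / 24 = 0.75 × 49 / 24 = 1.53125 dB.
Output = -22 − 1.53125 = -23.53125 dBFS.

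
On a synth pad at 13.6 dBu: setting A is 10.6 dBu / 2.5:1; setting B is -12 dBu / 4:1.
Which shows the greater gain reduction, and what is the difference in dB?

A: overshoot 3 dB → output overshoot 1.2 dB → GR 1.8 dB.
B: overshoot 25.6 dB → output overshoot 6.4 dB → GR 19.2 dB.
B applies 17.4 dB more gain reduction.

B, by 17.4 dB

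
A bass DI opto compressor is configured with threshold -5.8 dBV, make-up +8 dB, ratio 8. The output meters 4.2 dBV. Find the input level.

10.2 dBV

Stripping the +8 dB make-up gives -3.8 dBV at the gain stage.
That's 2 dB above the -5.8 dBV threshold.
Undo the ratio: input overshoot = 2 × 8 = 16 dB, giving input = 10.2 dBV.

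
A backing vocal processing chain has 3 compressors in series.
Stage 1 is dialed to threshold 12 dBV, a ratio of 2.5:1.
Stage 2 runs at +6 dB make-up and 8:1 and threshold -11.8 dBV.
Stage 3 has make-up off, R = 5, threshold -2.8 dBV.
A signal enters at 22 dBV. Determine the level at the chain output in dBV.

-2.705 dBV

Stage 1: overshoot 10 dB → 10/2.5 = 4 dB → 16 dBV.
Stage 2: 27.8 dB above -11.8 dBV, reduced 8:1 to 3.475 dB above → -8.325 dBV; +6 dB make-up → -2.325 dBV.
Stage 3: overshoot 0.475 dB → 0.475/5 = 0.095 dB → -2.705 dBV.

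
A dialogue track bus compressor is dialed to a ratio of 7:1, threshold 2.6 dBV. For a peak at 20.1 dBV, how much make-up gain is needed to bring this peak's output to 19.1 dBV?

14 dB

The peak compresses to 2.6 + 17.5/7 = 5.1 dBV.
To reach 19.1 dBV requires 19.1 − 5.1 = 14 dB of make-up.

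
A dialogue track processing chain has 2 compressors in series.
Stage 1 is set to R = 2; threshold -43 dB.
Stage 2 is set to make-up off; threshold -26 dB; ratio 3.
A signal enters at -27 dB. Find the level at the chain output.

-35 dB

Stage 1: 16 dB above -43 dB, reduced 2:1 to 8 dB above → -35 dB.
Stage 2: below threshold (-35 ≤ -26); passes unchanged; output -35 dB.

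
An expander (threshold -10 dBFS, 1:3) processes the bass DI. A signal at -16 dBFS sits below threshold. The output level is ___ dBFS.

-28 dBFS

The input is 6 dB below the -10 dBFS threshold.
A 1:3 expander multiplies undershoot by 3: 6 × 3 = 18 dB below threshold.
Output = -10 − 18 = -28 dBFS.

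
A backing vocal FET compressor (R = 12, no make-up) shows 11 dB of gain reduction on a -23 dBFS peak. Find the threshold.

Gain reduction = -23 − (-34) = 11 dB; output overshoot = GR / (R − 1) = 11 / 11 = 1 dB.
Threshold = output − output overshoot = -34 − 1 = -35 dBFS.

-35 dBFS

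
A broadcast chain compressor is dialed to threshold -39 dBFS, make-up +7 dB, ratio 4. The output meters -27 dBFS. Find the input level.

-19 dBFS

Remove make-up: -27 − 7 = -34 dBFS.
That's 5 dB above the -39 dBFS threshold.
Input overshoot = R × output overshoot = 20 dB → input = -39 + 20 = -19 dBFS.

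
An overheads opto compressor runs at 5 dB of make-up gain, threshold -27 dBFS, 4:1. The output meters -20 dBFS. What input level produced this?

-19 dBFS

Stripping the +5 dB make-up gives -25 dBFS at the gain stage.
Post-compression overshoot = -25 − (-27) = 2 dB.
Input overshoot = R × output overshoot = 8 dB → input = -27 + 8 = -19 dBFS.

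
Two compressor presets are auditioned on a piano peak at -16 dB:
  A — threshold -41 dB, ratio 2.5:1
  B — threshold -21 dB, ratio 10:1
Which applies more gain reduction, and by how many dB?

A: GR = 25 − 25/2.5 = 15 dB.
B: GR = 5 − 5/10 = 4.5 dB.
A applies 10.5 dB more gain reduction.

A, by 10.5 dB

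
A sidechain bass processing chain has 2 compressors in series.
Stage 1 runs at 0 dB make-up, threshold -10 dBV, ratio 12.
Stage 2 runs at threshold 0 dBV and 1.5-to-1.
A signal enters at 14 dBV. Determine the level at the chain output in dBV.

Stage 1: 14 dBV is 24 dB over -10 dBV; at 12:1 that becomes 2 dB over, giving -8 dBV.
Stage 2: below threshold (-8 ≤ 0); passes unchanged; output -8 dBV.

-8 dBV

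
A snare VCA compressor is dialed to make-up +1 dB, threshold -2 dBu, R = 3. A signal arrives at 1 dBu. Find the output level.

Overshoot: 1 − (-2) = 3 dB.
3:1 compression reduces that to 3/3 = 1 dB over.
That puts the output at -1 dBu; make-up adds 1 dB, giving 0 dBu.

0 dBu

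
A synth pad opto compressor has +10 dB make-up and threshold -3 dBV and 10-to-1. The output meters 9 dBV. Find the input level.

Remove make-up: 9 − 10 = -1 dBV.
The compressed level sits -1 − (-3) = 2 dB over threshold.
Undo the ratio: input overshoot = 2 × 10 = 20 dB, giving input = 17 dBV.

17 dBV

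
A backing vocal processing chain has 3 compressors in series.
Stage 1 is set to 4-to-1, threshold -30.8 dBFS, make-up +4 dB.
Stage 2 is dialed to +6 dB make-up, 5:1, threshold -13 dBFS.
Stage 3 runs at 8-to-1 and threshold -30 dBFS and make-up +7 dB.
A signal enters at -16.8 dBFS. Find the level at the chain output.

-21.4125 dBFS

Stage 1: overshoot 14 dB → 14/4 = 3.5 dB → -27.3 dBFS; +4 dB make-up → -23.3 dBFS.
Stage 2: -23.3 dBFS is at or below the -13 dBFS threshold — no compression; make-up brings it to -17.3 dBFS.
Stage 3: -17.3 dBFS is 12.7 dB over -30 dBFS; at 8:1 that becomes 1.5875 dB over, giving -28.4125 dBFS; +7 dB make-up → -21.4125 dBFS.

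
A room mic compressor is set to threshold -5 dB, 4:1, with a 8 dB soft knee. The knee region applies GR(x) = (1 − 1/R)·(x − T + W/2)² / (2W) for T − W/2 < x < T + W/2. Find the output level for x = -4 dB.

x − T + W/2 = -4 − (-5) + 4 = 5.
GR = (1 − 1/4) × 5² / 16 = 0.75 × 25 / 16 = 1.171875 dB.
Output = -4 − 1.171875 = -5.171875 dB.

-5.171875 dB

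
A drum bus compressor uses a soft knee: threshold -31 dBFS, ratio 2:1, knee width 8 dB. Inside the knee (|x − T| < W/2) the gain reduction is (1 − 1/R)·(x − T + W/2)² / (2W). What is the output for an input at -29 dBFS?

x − T + W/2 = -29 − (-31) + 4 = 6.
GR = (1 − 1/2) × 6² / 16 = 0.5 × 36 / 16 = 1.125 dB.
Output = -29 − 1.125 = -30.125 dBFS.

-30.125 dBFS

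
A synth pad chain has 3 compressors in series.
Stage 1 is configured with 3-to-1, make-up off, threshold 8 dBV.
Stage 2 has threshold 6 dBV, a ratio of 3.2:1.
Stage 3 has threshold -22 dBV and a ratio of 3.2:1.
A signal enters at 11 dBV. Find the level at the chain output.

Stage 1: 11 dBV is 3 dB over 8 dBV; at 3:1 that becomes 1 dB over, giving 9 dBV.
Stage 2: 3 dB above 6 dBV, reduced 3.2:1 to 0.9375 dB above → 6.9375 dBV.
Stage 3: overshoot 28.9375 dB → 28.9375/3.2 = 9.042969 dB → -12.957031 dBV.

-12.957031 dBV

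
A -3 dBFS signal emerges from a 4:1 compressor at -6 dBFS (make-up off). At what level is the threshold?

-7 dBFS

Input is 4 dB above T (since output overshoot × R = input overshoot: (-6 − T)·4 = -3 − T gives T = -7 dBFS).
Check: -7 + (-3 − (-7))/4 = -7 + 1 = -6 dBFS. ✓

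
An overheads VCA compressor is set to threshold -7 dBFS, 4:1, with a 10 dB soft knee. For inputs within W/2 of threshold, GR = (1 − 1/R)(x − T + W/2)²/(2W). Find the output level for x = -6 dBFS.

x − T + W/2 = -6 − (-7) + 5 = 6.
GR = (1 − 1/4) × 6² / 20 = 0.75 × 36 / 20 = 1.35 dB.
Output = -6 − 1.35 = -7.35 dBFS.

-7.35 dBFS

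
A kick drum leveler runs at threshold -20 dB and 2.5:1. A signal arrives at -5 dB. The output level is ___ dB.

-14 dB

The input is 15 dB above the -20 dB threshold.
The 15 dB excess becomes 6 dB after 2.5:1 reduction.
So the level is -20 + 6 = -14 dB.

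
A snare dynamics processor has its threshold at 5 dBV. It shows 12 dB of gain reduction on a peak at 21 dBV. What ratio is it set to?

4:1

Input overshoot = 21 − 5 = 16 dB.
Output overshoot = 16 − 12 = 4 dB.
Ratio = input overshoot / output overshoot = 16 / 4 = 4.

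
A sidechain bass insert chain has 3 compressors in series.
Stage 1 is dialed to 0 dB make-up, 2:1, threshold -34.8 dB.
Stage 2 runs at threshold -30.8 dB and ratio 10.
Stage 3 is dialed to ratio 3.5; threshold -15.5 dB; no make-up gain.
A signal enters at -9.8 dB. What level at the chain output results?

-29.95 dB

Stage 1: -9.8 dB is 25 dB over -34.8 dB; at 2:1 that becomes 12.5 dB over, giving -22.3 dB.
Stage 2: overshoot 8.5 dB → 8.5/10 = 0.85 dB → -29.95 dB.
Stage 3: -29.95 dB is at or below the -15.5 dB threshold — no compression; output -29.95 dB.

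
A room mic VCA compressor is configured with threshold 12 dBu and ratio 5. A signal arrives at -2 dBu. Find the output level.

-2 dBu is 14 dB below the 12 dBu threshold, so no gain reduction is applied.
Output = input = -2 dBu.

-2 dBu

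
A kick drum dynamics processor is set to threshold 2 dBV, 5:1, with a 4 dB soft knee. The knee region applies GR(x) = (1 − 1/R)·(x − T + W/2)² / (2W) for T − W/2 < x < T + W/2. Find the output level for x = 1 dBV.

0.9 dBV

x − T + W/2 = 1 − 2 + 2 = 1.
GR = (1 − 1/5) × 1² / 8 = 0.8 × 1 / 8 = 0.1 dB.
Output = 1 − 0.1 = 0.9 dBV.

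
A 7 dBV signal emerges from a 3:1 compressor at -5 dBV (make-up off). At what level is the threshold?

-11 dBV

Let T be the threshold. Output overshoot = (input overshoot)/R, so -5 − T = (7 − T)/3.
3·(-5 − T) = 7 − T → 2·T = -15 − 7 = -22.
T = -22/2 = -11 dBV.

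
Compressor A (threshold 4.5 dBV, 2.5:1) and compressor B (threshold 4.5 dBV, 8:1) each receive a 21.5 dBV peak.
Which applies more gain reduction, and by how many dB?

A: overshoot 17 dB → output overshoot 6.8 dB → GR 10.2 dB.
B: overshoot 17 dB → output overshoot 2.125 dB → GR 14.875 dB.
B reduces 4.675 dB more.

B, by 4.675 dB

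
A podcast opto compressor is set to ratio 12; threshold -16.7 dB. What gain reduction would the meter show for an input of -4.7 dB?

The signal is 12 dB above threshold.
A 12:1 ratio leaves 1 dB of that excess.
Gain reduction = 12 − 1 = 11 dB.

11 dB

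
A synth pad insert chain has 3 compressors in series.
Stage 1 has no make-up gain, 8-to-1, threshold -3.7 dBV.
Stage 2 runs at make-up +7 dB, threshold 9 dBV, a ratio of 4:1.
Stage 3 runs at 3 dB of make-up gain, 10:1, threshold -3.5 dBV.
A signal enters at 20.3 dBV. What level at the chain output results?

0.48 dBV

Stage 1: 20.3 dBV is 24 dB over -3.7 dBV; at 8:1 that becomes 3 dB over, giving -0.7 dBV.
Stage 2: -0.7 dBV is at or below the 9 dBV threshold — no compression; make-up brings it to 6.3 dBV.
Stage 3: overshoot 9.8 dB → 9.8/10 = 0.98 dB → -2.52 dBV; +3 dB make-up → 0.48 dBV.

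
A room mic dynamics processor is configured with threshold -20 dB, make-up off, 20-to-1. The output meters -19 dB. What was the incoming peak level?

0 dB

That's 1 dB above the -20 dB threshold.
Before 20:1 compression the overshoot was 1 × 20 = 20 dB, so input = -20 + 20 = 0 dB.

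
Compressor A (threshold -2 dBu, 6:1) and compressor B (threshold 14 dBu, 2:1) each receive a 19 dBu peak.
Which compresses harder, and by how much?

A, by 15 dB

A: overshoot 21 dB → output overshoot 3.5 dB → GR 17.5 dB.
B: overshoot 5 dB → output overshoot 2.5 dB → GR 2.5 dB.
Difference: 15 dB in favour of A.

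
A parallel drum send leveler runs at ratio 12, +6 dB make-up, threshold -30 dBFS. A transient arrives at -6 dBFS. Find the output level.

-22 dBFS

Overshoot: -6 − (-30) = 24 dB.
At 12:1 the overshoot is divided by 12, leaving 2 dB above threshold.
Output = -30 + 2 = -28 dBFS; make-up adds 6 dB, giving -22 dBFS.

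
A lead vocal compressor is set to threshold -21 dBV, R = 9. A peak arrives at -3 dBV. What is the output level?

Overshoot: -3 − (-21) = 18 dB.
At 9:1 the overshoot is divided by 9, leaving 2 dB above threshold.
So the level is -21 + 2 = -19 dBV.

-19 dBV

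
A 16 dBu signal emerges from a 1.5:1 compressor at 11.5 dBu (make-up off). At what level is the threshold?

2.5 dBu

Gain reduction = 16 − 11.5 = 4.5 dB; output overshoot = GR / (R − 1) = 4.5 / 0.5 = 9 dB.
Threshold = output − output overshoot = 11.5 − 9 = 2.5 dBu.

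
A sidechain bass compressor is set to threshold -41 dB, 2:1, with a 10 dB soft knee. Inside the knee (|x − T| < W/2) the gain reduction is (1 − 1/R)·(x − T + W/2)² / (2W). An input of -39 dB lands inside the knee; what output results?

-40.225 dB

x − T + W/2 = -39 − (-41) + 5 = 7.
GR = (1 − 1/2) × 7² / 20 = 0.5 × 49 / 20 = 1.225 dB.
Output = -39 − 1.225 = -40.225 dB.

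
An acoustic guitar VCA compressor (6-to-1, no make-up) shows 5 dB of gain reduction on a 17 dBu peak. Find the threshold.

11 dBu

Gain reduction = 17 − 12 = 5 dB; output overshoot = GR / (R − 1) = 5 / 5 = 1 dB.
Threshold = output − output overshoot = 12 − 1 = 11 dBu.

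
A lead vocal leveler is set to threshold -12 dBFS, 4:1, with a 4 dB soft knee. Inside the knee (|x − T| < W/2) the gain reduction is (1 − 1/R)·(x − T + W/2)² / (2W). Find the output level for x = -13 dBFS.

-13.09375 dBFS

x − T + W/2 = -13 − (-12) + 2 = 1.
GR = (1 − 1/4) × 1² / 8 = 0.75 × 1 / 8 = 0.09375 dB.
Output = -13 − 0.09375 = -13.09375 dBFS.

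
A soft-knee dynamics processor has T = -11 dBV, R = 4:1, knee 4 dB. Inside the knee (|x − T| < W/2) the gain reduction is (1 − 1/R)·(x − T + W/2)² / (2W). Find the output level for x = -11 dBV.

x − T + W/2 = -11 − (-11) + 2 = 2.
GR = (1 − 1/4) × 2² / 8 = 0.75 × 4 / 8 = 0.375 dB.
Output = -11 − 0.375 = -11.375 dBV.

-11.375 dBV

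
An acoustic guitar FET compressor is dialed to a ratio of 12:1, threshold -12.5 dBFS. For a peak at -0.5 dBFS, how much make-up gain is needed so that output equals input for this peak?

Without make-up, output = threshold + overshoot/12 = -12.5 + 1 = -11.5 dBFS.
Gap to target: 11 dB.

11 dB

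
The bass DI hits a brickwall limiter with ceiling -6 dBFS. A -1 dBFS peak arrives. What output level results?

The limiter clamps the peak to its -6 dBFS ceiling.

-6 dBFS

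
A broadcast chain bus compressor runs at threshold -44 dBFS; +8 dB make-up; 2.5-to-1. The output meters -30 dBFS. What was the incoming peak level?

Stripping the +8 dB make-up gives -38 dBFS at the gain stage.
The compressed level sits -38 − (-44) = 6 dB over threshold.
Input overshoot = R × output overshoot = 15 dB → input = -44 + 15 = -29 dBFS.

-29 dBFS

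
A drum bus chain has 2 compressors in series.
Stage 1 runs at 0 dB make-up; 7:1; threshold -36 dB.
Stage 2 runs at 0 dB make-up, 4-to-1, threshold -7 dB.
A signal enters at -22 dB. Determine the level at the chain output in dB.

Stage 1: 14 dB above -36 dB, reduced 7:1 to 2 dB above → -34 dB.
Stage 2: -34 dB ≤ -7 dB, so stage 2 doesn't engage; output -34 dB.

-34 dB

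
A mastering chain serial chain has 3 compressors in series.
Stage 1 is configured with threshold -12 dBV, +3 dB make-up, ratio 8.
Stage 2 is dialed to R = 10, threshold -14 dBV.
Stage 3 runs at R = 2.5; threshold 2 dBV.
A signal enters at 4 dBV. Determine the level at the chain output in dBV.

Stage 1: 16 dB above -12 dBV, reduced 8:1 to 2 dB above → -10 dBV; +3 dB make-up → -7 dBV.
Stage 2: -7 dBV is 7 dB over -14 dBV; at 10:1 that becomes 0.7 dB over, giving -13.3 dBV.
Stage 3: -13.3 dBV ≤ 2 dBV, so stage 3 doesn't engage; output -13.3 dBV.

-13.3 dBV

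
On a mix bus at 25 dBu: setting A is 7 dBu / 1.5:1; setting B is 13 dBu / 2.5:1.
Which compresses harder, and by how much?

B, by 1.2 dB

A: GR = 18 − 18/1.5 = 6 dB.
B: GR = 12 − 12/2.5 = 7.2 dB.
Difference: 1.2 dB in favour of B.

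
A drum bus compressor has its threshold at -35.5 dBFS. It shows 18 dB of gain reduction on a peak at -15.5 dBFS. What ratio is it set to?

10:1

Input overshoot = -15.5 − (-35.5) = 20 dB.
Output overshoot = 20 − 18 = 2 dB.
Ratio = input overshoot / output overshoot = 20 / 2 = 10.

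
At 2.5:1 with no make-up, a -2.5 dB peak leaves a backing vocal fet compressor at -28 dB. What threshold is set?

Let T be the threshold. Output overshoot = (input overshoot)/R, so -28 − T = (-2.5 − T)/2.5.
2.5·(-28 − T) = -2.5 − T → 1.5·T = -70 − (-2.5) = -67.5.
T = -67.5/1.5 = -45 dB.

-45 dB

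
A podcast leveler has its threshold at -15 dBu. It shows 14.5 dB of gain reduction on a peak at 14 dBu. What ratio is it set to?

Input overshoot = 14 − (-15) = 29 dB.
Output overshoot = 29 − 14.5 = 14.5 dB.
Ratio = input overshoot / output overshoot = 29 / 14.5 = 2.

2:1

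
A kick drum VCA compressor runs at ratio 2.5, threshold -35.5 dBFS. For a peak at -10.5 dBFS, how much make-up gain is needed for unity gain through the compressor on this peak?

15 dB

The peak compresses to -35.5 + 25/2.5 = -25.5 dBFS.
To reach -10.5 dBFS requires -10.5 − (-25.5) = 15 dB of make-up.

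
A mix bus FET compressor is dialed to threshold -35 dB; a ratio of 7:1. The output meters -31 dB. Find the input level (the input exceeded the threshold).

That's 4 dB above the -35 dB threshold.
Input overshoot = R × output overshoot = 28 dB → input = -35 + 28 = -7 dB.

-7 dB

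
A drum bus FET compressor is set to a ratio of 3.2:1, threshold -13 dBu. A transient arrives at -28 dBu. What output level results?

-28 dBu is 15 dB below the -13 dBu threshold, so no gain reduction is applied.
Output = input = -28 dBu.

-28 dBu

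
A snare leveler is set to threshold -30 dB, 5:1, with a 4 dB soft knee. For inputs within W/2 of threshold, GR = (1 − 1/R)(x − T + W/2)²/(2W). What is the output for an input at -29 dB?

x − T + W/2 = -29 − (-30) + 2 = 3.
GR = (1 − 1/5) × 3² / 8 = 0.8 × 9 / 8 = 0.9 dB.
Output = -29 − 0.9 = -29.9 dB.

-29.9 dB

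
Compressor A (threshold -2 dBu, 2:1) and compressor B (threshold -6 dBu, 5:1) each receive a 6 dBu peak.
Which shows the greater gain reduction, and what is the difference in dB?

A: GR = 8 − 8/2 = 4 dB.
B: GR = 12 − 12/5 = 9.6 dB.
Difference: 5.6 dB in favour of B.

B, by 5.6 dB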